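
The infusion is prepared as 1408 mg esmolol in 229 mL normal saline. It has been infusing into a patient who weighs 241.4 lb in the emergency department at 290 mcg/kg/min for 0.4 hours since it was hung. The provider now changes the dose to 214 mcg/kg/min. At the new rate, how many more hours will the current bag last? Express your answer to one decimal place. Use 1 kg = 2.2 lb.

Initial rate:
Weight = 241.4 lb ÷ 2.2 lb/kg = 109.7273 kg
Dose = 290 mcg/kg/min × 109.7273 kg = 31820.91 mcg/min
31820.91 mcg/min × 60 min/hr = 1909255 mcg/hr
Concentration = 1408 mg ÷ 229 mL = 6.148472 mg/mL = 6148.472 mcg/mL
Rate = 1909255 mcg/hr ÷ 6148.472 mcg/mL = 310.5251 mL/hr
Volume infused so far = 310.5251 mL/hr × 0.4 hr = 124.21 mL
Volume remaining = 229 − 124.21 = 104.79 mL
New rate:
Dose = 214 mcg/kg/min × 109.7273 kg = 23481.64 mcg/min
23481.64 mcg/min × 60 min/hr = 1408898 mcg/hr
Rate = 1408898 mcg/hr ÷ 6148.472 mcg/mL = 229.1461 mL/hr
Time remaining = 104.79 mL ÷ 229.1461 mL/hr = 0.4573064 hr

0.5 hours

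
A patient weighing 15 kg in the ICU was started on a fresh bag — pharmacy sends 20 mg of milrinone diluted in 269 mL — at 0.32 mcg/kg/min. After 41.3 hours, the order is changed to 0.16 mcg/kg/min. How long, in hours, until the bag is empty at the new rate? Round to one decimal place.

Initial rate:
Dose = 0.32 mcg/kg/min × 15 kg = 4.8 mcg/min
4.8 mcg/min × 60 min/hr = 288 mcg/hr
Concentration = 20 mg ÷ 269 mL = 0.07434944 mg/mL = 74.34944 mcg/mL
Rate = 288 mcg/hr ÷ 74.34944 mcg/mL = 3.8736 mL/hr
Volume infused so far = 3.8736 mL/hr × 41.3 hr = 159.9797 mL
Volume remaining = 269 − 159.9797 = 109.0203 mL
New rate:
Dose = 0.16 mcg/kg/min × 15 kg = 2.4 mcg/min
2.4 mcg/min × 60 min/hr = 144 mcg/hr
Rate = 144 mcg/hr ÷ 74.34944 mcg/mL = 1.9368 mL/hr
Time remaining = 109.0203 mL ÷ 1.9368 mL/hr = 56.28889 hr

56.3 hours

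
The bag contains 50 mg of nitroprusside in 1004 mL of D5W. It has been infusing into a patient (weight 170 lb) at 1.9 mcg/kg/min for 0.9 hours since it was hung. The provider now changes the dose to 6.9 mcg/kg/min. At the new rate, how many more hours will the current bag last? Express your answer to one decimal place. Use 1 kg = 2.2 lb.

1.3 hours

Initial rate:
Weight = 170 lb ÷ 2.2 lb/kg = 77.27273 kg
Dose = 1.9 mcg/kg/min × 77.27273 kg = 146.8182 mcg/min
146.8182 mcg/min × 60 min/hr = 8809.091 mcg/hr
Concentration = 50 mg ÷ 1004 mL = 0.0498008 mg/mL = 49.8008 mcg/mL
Rate = 8809.091 mcg/hr ÷ 49.8008 mcg/mL = 176.8865 mL/hr
Volume infused so far = 176.8865 mL/hr × 0.9 hr = 159.1979 mL
Volume remaining = 1004 − 159.1979 = 844.8021 mL
New rate:
Dose = 6.9 mcg/kg/min × 77.27273 kg = 533.1818 mcg/min
533.1818 mcg/min × 60 min/hr = 31990.91 mcg/hr
Rate = 31990.91 mcg/hr ÷ 49.8008 mcg/mL = 642.3775 mL/hr
Time remaining = 844.8021 mL ÷ 642.3775 mL/hr = 1.315118 hr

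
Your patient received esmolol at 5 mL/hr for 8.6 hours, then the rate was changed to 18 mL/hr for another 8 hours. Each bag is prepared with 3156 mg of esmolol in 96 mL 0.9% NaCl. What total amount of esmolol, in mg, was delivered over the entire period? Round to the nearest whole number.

Concentration = 3156 mg ÷ 96 mL = 32.875 mg/mL
Stage 1: 5 mL/hr × 8.6 hr = 43 mL → 43 mL × 32.875 mg/mL = 1413.625 mg
Stage 2: 18 mL/hr × 8 hr = 144 mL → 144 mL × 32.875 mg/mL = 4734 mg
Total = 1413.625 + 4734 = 6147.625 mg

6148 mg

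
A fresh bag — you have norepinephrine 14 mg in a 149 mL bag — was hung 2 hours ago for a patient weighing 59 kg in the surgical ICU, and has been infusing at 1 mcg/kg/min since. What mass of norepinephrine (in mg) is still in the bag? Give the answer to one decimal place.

6.9 mg

Dose = 1 mcg/kg/min × 59 kg = 59 mcg/min
59 mcg/min × 60 min/hr = 3540 mcg/hr
Concentration = 14 mg ÷ 149 mL = 0.09395973 mg/mL = 93.95973 mcg/mL
Rate = 3540 mcg/hr ÷ 93.95973 mcg/mL = 37.67571 mL/hr
Volume infused = 37.67571 mL/hr × 2 hr = 75.35143 mL
Volume remaining = 149 − 75.35143 = 73.64857 mL
Drug remaining = 73.64857 mL × 93.95973 mcg/mL = 6920 mcg = 6.92 mg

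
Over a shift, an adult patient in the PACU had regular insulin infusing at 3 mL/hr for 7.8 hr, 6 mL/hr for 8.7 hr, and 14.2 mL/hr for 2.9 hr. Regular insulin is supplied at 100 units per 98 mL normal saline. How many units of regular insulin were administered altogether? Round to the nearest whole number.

119 units

Concentration = 100 units ÷ 98 mL = 1.020408 units/mL
Stage 1: 3 mL/hr × 7.8 hr = 23.4 mL → 23.4 mL × 1.020408 units/mL = 23.87755 units
Stage 2: 6 mL/hr × 8.7 hr = 52.2 mL → 52.2 mL × 1.020408 units/mL = 53.26531 units
Stage 3: 14.2 mL/hr × 2.9 hr = 41.18 mL → 41.18 mL × 1.020408 units/mL = 42.02041 units
Total = 23.87755 + 53.26531 + 42.02041 = 119.1633 units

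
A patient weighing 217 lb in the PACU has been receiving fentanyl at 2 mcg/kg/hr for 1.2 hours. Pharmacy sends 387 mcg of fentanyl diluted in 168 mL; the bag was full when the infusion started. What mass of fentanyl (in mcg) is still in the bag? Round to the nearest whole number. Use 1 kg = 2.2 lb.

150 mcg

Weight = 217 lb ÷ 2.2 lb/kg = 98.63636 kg
Dose = 2 mcg/kg/hr × 98.63636 kg = 197.2727 mcg/hr
Concentration = 387 mcg ÷ 168 mL = 2.303571 mcg/mL
Rate = 197.2727 mcg/hr ÷ 2.303571 mcg/mL = 85.63777 mL/hr
Volume infused = 85.63777 mL/hr × 1.2 hr = 102.7653 mL
Volume remaining = 168 − 102.7653 = 65.23467 mL
Drug remaining = 65.23467 mL × 2.303571 mcg/mL = 150.2727 mcg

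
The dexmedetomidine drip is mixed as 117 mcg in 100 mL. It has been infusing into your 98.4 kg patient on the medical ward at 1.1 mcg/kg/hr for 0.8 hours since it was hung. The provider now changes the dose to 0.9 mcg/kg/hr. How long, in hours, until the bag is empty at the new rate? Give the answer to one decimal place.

Initial rate:
Dose = 1.1 mcg/kg/hr × 98.4 kg = 108.24 mcg/hr
Concentration = 117 mcg ÷ 100 mL = 1.17 mcg/mL
Rate = 108.24 mcg/hr ÷ 1.17 mcg/mL = 92.51282 mL/hr
Volume infused so far = 92.51282 mL/hr × 0.8 hr = 74.01026 mL
Volume remaining = 100 − 74.01026 = 25.98974 mL
New rate:
Dose = 0.9 mcg/kg/hr × 98.4 kg = 88.56 mcg/hr
Rate = 88.56 mcg/hr ÷ 1.17 mcg/mL = 75.69231 mL/hr
Time remaining = 25.98974 mL ÷ 75.69231 mL/hr = 0.3433604 hr

0.3 hours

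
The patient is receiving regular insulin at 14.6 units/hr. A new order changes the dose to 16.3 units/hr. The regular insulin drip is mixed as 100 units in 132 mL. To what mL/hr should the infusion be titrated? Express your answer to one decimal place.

Concentration = 100 units ÷ 132 mL = 0.7575758 units/mL
Rate = 16.3 units/hr ÷ 0.7575758 units/mL = 21.516 mL/hr

21.5 mL/hr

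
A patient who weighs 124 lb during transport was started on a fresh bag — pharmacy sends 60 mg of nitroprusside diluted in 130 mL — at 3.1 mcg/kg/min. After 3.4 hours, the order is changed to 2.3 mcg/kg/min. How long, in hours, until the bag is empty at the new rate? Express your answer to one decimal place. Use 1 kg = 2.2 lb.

3.1 hours

Initial rate:
Weight = 124 lb ÷ 2.2 lb/kg = 56.36364 kg
Dose = 3.1 mcg/kg/min × 56.36364 kg = 174.7273 mcg/min
174.7273 mcg/min × 60 min/hr = 10483.64 mcg/hr
Concentration = 60 mg ÷ 130 mL = 0.4615385 mg/mL = 461.5385 mcg/mL
Rate = 10483.64 mcg/hr ÷ 461.5385 mcg/mL = 22.71455 mL/hr
Volume infused so far = 22.71455 mL/hr × 3.4 hr = 77.22945 mL
Volume remaining = 130 − 77.22945 = 52.77055 mL
New rate:
Dose = 2.3 mcg/kg/min × 56.36364 kg = 129.6364 mcg/min
129.6364 mcg/min × 60 min/hr = 7778.182 mcg/hr
Rate = 7778.182 mcg/hr ÷ 461.5385 mcg/mL = 16.85273 mL/hr
Time remaining = 52.77055 mL ÷ 16.85273 mL/hr = 3.131276 hr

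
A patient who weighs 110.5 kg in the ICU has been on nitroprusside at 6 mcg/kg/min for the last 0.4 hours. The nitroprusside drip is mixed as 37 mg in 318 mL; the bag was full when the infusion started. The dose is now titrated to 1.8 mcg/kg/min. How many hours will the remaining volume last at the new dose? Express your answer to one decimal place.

Initial rate:
Dose = 6 mcg/kg/min × 110.5 kg = 663 mcg/min
663 mcg/min × 60 min/hr = 39780 mcg/hr
Concentration = 37 mg ÷ 318 mL = 0.1163522 mg/mL = 116.3522 mcg/mL
Rate = 39780 mcg/hr ÷ 116.3522 mcg/mL = 341.893 mL/hr
Volume infused so far = 341.893 mL/hr × 0.4 hr = 136.7572 mL
Volume remaining = 318 − 136.7572 = 181.2428 mL
New rate:
Dose = 1.8 mcg/kg/min × 110.5 kg = 198.9 mcg/min
198.9 mcg/min × 60 min/hr = 11934 mcg/hr
Rate = 11934 mcg/hr ÷ 116.3522 mcg/mL = 102.5679 mL/hr
Time remaining = 181.2428 mL ÷ 102.5679 mL/hr = 1.767052 hr

1.8 hours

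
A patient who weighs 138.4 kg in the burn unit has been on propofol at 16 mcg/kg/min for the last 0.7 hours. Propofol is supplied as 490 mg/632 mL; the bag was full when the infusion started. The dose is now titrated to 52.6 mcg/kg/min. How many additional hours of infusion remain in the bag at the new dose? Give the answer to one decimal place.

Initial rate:
Dose = 16 mcg/kg/min × 138.4 kg = 2214.4 mcg/min
2214.4 mcg/min × 60 min/hr = 132864 mcg/hr
Concentration = 490 mg ÷ 632 mL = 0.7753165 mg/mL = 775.3165 mcg/mL
Rate = 132864 mcg/hr ÷ 775.3165 mcg/mL = 171.3674 mL/hr
Volume infused so far = 171.3674 mL/hr × 0.7 hr = 119.9572 mL
Volume remaining = 632 − 119.9572 = 512.0428 mL
New rate:
Dose = 52.6 mcg/kg/min × 138.4 kg = 7279.84 mcg/min
7279.84 mcg/min × 60 min/hr = 436790.4 mcg/hr
Rate = 436790.4 mcg/hr ÷ 775.3165 mcg/mL = 563.3705 mL/hr
Time remaining = 512.0428 mL ÷ 563.3705 mL/hr = 0.9088918 hr

0.9 hours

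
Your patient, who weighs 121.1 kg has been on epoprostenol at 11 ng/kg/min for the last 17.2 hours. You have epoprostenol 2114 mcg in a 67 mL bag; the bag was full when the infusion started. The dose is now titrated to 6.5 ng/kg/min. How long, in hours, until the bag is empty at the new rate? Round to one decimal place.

15.7 hours

Initial rate:
Dose = 11 ng/kg/min × 121.1 kg = 1332.1 ng/min
1332.1 ng/min × 60 min/hr = 79926 ng/hr
Concentration = 2114 mcg ÷ 67 mL = 31.55224 mcg/mL = 31552.24 ng/mL
Rate = 79926 ng/hr ÷ 31552.24 ng/mL = 2.533132 mL/hr
Volume infused so far = 2.533132 mL/hr × 17.2 hr = 43.56988 mL
Volume remaining = 67 − 43.56988 = 23.43012 mL
New rate:
Dose = 6.5 ng/kg/min × 121.1 kg = 787.15 ng/min
787.15 ng/min × 60 min/hr = 47229 ng/hr
Rate = 47229 ng/hr ÷ 31552.24 ng/mL = 1.496851 mL/hr
Time remaining = 23.43012 mL ÷ 1.496851 mL/hr = 15.65294 hr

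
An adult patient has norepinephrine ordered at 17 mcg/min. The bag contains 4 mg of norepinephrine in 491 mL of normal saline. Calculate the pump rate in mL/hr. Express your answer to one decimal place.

17 mcg/min × 60 min/hr = 1020 mcg/hr
Concentration = 4 mg ÷ 491 mL = 0.00814664 mg/mL = 8.14664 mcg/mL
Rate = 1020 mcg/hr ÷ 8.14664 mcg/mL = 125.205 mL/hr

125.2 mL/hr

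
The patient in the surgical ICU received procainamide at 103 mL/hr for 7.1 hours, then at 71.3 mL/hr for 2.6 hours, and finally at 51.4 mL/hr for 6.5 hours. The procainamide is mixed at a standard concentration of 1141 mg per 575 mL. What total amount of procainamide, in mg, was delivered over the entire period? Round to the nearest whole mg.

Concentration = 1141 mg ÷ 575 mL = 1.984348 mg/mL
Stage 1: 103 mL/hr × 7.1 hr = 731.3 mL → 731.3 mL × 1.984348 mg/mL = 1451.154 mg
Stage 2: 71.3 mL/hr × 2.6 hr = 185.38 mL → 185.38 mL × 1.984348 mg/mL = 367.8584 mg
Stage 3: 51.4 mL/hr × 6.5 hr = 334.1 mL → 334.1 mL × 1.984348 mg/mL = 662.9706 mg
Total = 1451.154 + 367.8584 + 662.9706 = 2481.983 mg

2482 mg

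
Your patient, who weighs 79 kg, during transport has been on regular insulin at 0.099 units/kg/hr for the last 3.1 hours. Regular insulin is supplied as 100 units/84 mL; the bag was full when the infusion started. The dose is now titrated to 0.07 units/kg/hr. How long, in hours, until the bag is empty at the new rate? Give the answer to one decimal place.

Initial rate:
Dose = 0.099 units/kg/hr × 79 kg = 7.821 units/hr
Concentration = 100 units ÷ 84 mL = 1.190476 units/mL
Rate = 7.821 units/hr ÷ 1.190476 units/mL = 6.56964 mL/hr
Volume infused so far = 6.56964 mL/hr × 3.1 hr = 20.36588 mL
Volume remaining = 84 − 20.36588 = 63.63412 mL
New rate:
Dose = 0.07 units/kg/hr × 79 kg = 5.53 units/hr
Rate = 5.53 units/hr ÷ 1.190476 units/mL = 4.6452 mL/hr
Time remaining = 63.63412 mL ÷ 4.6452 mL/hr = 13.6989 hr

13.7 hours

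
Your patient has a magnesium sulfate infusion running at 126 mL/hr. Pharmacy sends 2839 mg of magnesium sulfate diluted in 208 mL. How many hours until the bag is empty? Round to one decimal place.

Duration = 208 mL ÷ 126 mL/hr = 1.650794 hr

1.7 hours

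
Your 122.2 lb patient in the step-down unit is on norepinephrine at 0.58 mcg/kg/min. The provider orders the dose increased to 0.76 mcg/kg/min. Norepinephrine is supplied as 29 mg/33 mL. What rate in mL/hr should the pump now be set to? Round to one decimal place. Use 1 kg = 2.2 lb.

Weight = 122.2 lb ÷ 2.2 lb/kg = 55.54545 kg
Dose = 0.76 mcg/kg/min × 55.54545 kg = 42.21455 mcg/min
42.21455 mcg/min × 60 min/hr = 2532.873 mcg/hr
Concentration = 29 mg ÷ 33 mL = 0.8787879 mg/mL = 878.7879 mcg/mL
Rate = 2532.873 mcg/hr ÷ 878.7879 mcg/mL = 2.882234 mL/hr

2.9 mL/hr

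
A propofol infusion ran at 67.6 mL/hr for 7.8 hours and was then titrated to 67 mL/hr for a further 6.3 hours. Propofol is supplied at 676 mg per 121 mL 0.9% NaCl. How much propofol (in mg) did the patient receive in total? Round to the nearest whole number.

Concentration = 676 mg ÷ 121 mL = 5.586777 mg/mL
Stage 1: 67.6 mL/hr × 7.8 hr = 527.28 mL → 527.28 mL × 5.586777 mg/mL = 2945.796 mg
Stage 2: 67 mL/hr × 6.3 hr = 422.1 mL → 422.1 mL × 5.586777 mg/mL = 2358.179 mg
Total = 2945.796 + 2358.179 = 5303.974 mg

5304 mg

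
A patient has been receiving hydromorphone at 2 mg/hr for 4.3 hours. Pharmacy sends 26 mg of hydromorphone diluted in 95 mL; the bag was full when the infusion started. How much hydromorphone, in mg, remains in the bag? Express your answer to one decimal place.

17.4 mg

Concentration = 26 mg ÷ 95 mL = 0.2736842 mg/mL
Rate = 2 mg/hr ÷ 0.2736842 mg/mL = 7.307692 mL/hr
Volume infused = 7.307692 mL/hr × 4.3 hr = 31.42308 mL
Volume remaining = 95 − 31.42308 = 63.57692 mL
Drug remaining = 63.57692 mL × 0.2736842 mg/mL = 17.4 mg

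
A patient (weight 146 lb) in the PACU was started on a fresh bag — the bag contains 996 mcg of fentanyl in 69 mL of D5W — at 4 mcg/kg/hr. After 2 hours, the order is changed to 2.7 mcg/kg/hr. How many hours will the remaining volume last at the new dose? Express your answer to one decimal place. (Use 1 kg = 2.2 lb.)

Initial rate:
Weight = 146 lb ÷ 2.2 lb/kg = 66.36364 kg
Dose = 4 mcg/kg/hr × 66.36364 kg = 265.4545 mcg/hr
Concentration = 996 mcg ÷ 69 mL = 14.43478 mcg/mL
Rate = 265.4545 mcg/hr ÷ 14.43478 mcg/mL = 18.38992 mL/hr
Volume infused so far = 18.38992 mL/hr × 2 hr = 36.77985 mL
Volume remaining = 69 − 36.77985 = 32.22015 mL
New rate:
Dose = 2.7 mcg/kg/hr × 66.36364 kg = 179.1818 mcg/hr
Rate = 179.1818 mcg/hr ÷ 14.43478 mcg/mL = 12.4132 mL/hr
Time remaining = 32.22015 mL ÷ 12.4132 mL/hr = 2.595637 hr

2.6 hours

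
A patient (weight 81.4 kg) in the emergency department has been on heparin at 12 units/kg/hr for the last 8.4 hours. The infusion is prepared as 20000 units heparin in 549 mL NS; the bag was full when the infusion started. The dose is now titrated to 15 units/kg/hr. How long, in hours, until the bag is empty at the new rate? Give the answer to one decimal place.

9.7 hours

Initial rate:
Dose = 12 units/kg/hr × 81.4 kg = 976.8 units/hr
Concentration = 20000 units ÷ 549 mL = 36.42987 units/mL
Rate = 976.8 units/hr ÷ 36.42987 units/mL = 26.81316 mL/hr
Volume infused so far = 26.81316 mL/hr × 8.4 hr = 225.2305 mL
Volume remaining = 549 − 225.2305 = 323.7695 mL
New rate:
Dose = 15 units/kg/hr × 81.4 kg = 1221 units/hr
Rate = 1221 units/hr ÷ 36.42987 units/mL = 33.51645 mL/hr
Time remaining = 323.7695 mL ÷ 33.51645 mL/hr = 9.660016 hr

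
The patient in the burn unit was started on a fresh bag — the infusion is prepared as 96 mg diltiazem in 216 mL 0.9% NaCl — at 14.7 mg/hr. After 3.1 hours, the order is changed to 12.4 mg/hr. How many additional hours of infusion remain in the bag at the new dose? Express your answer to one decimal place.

4.1 hours

Initial rate:
Concentration = 96 mg ÷ 216 mL = 0.4444444 mg/mL
Rate = 14.7 mg/hr ÷ 0.4444444 mg/mL = 33.075 mL/hr
Volume infused so far = 33.075 mL/hr × 3.1 hr = 102.5325 mL
Volume remaining = 216 − 102.5325 = 113.4675 mL
New rate:
Rate = 12.4 mg/hr ÷ 0.4444444 mg/mL = 27.9 mL/hr
Time remaining = 113.4675 mL ÷ 27.9 mL/hr = 4.066935 hr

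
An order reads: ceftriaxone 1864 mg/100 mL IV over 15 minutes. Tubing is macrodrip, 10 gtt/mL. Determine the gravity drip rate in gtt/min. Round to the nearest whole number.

100 mL ÷ (15 min) = 6.666667 mL/min
6.666667 mL/min × 10 gtt/mL = 66.66667 gtt/min

67 gtt/min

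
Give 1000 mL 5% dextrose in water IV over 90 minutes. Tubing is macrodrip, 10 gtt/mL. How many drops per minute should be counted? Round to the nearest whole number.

111 gtt/min

1000 mL ÷ (90 min) = 11.11111 mL/min
11.11111 mL/min × 10 gtt/mL = 111.1111 gtt/min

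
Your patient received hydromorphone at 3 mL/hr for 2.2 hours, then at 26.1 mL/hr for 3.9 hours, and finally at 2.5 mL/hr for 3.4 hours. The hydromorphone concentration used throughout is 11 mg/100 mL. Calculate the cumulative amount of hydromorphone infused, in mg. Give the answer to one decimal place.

12.9 mg

Concentration = 11 mg ÷ 100 mL = 0.11 mg/mL
Stage 1: 3 mL/hr × 2.2 hr = 6.6 mL → 6.6 mL × 0.11 mg/mL = 0.726 mg
Stage 2: 26.1 mL/hr × 3.9 hr = 101.79 mL → 101.79 mL × 0.11 mg/mL = 11.1969 mg
Stage 3: 2.5 mL/hr × 3.4 hr = 8.5 mL → 8.5 mL × 0.11 mg/mL = 0.935 mg
Total = 0.726 + 11.1969 + 0.935 = 12.8579 mg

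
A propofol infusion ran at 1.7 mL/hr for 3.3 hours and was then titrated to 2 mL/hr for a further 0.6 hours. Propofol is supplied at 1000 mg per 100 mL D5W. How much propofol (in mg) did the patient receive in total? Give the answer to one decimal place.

Concentration = 1000 mg ÷ 100 mL = 10 mg/mL
Stage 1: 1.7 mL/hr × 3.3 hr = 5.61 mL → 5.61 mL × 10 mg/mL = 56.1 mg
Stage 2: 2 mL/hr × 0.6 hr = 1.2 mL → 1.2 mL × 10 mg/mL = 12 mg
Total = 56.1 + 12 = 68.1 mg

68.1 mg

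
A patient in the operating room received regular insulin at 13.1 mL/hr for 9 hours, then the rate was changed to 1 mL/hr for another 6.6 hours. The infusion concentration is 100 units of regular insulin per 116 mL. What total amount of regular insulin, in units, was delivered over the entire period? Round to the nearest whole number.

Concentration = 100 units ÷ 116 mL = 0.862069 units/mL
Stage 1: 13.1 mL/hr × 9 hr = 117.9 mL → 117.9 mL × 0.862069 units/mL = 101.6379 units
Stage 2: 1 mL/hr × 6.6 hr = 6.6 mL → 6.6 mL × 0.862069 units/mL = 5.689655 units
Total = 101.6379 + 5.689655 = 107.3276 units

107 units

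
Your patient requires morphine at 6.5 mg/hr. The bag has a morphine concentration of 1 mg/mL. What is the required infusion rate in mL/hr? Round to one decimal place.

6.5 mL/hr

Rate = 6.5 mg/hr ÷ 1 mg/mL = 6.5 mL/hr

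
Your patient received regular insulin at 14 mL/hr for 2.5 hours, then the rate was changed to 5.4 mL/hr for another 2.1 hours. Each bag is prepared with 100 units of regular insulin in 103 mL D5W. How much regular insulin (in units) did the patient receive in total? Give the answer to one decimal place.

45.0 units

Concentration = 100 units ÷ 103 mL = 0.9708738 units/mL
Stage 1: 14 mL/hr × 2.5 hr = 35 mL → 35 mL × 0.9708738 units/mL = 33.98058 units
Stage 2: 5.4 mL/hr × 2.1 hr = 11.34 mL → 11.34 mL × 0.9708738 units/mL = 11.00971 units
Total = 33.98058 + 11.00971 = 44.99029 units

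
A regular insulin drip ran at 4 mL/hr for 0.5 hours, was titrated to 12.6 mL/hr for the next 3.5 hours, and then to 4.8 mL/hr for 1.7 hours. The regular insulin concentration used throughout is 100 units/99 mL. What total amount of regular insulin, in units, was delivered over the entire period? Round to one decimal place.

Concentration = 100 units ÷ 99 mL = 1.010101 units/mL
Stage 1: 4 mL/hr × 0.5 hr = 2 mL → 2 mL × 1.010101 units/mL = 2.020202 units
Stage 2: 12.6 mL/hr × 3.5 hr = 44.1 mL → 44.1 mL × 1.010101 units/mL = 44.54545 units
Stage 3: 4.8 mL/hr × 1.7 hr = 8.16 mL → 8.16 mL × 1.010101 units/mL = 8.242424 units
Total = 2.020202 + 44.54545 + 8.242424 = 54.80808 units

54.8 units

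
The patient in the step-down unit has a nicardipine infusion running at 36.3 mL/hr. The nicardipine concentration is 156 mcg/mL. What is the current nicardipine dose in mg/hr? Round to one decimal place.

Concentration = 156 mcg/mL = 0.156 mg/mL
Drug rate = 36.3 mL/hr × 0.156 mg/mL = 5.6628 mg/hr

5.7 mg/hr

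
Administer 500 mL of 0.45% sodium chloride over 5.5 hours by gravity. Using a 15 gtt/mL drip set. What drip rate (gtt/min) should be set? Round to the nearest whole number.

23 gtt/min

500 mL ÷ (5.5 hr × 60 = 330 min) = 1.515152 mL/min
1.515152 mL/min × 15 gtt/mL = 22.72727 gtt/min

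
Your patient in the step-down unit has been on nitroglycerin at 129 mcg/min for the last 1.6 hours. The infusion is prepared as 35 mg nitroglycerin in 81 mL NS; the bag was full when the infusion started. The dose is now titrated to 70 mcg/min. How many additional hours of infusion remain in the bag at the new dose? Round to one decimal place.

Initial rate:
129 mcg/min × 60 min/hr = 7740 mcg/hr
Concentration = 35 mg ÷ 81 mL = 0.4320988 mg/mL = 432.0988 mcg/mL
Rate = 7740 mcg/hr ÷ 432.0988 mcg/mL = 17.91257 mL/hr
Volume infused so far = 17.91257 mL/hr × 1.6 hr = 28.66011 mL
Volume remaining = 81 − 28.66011 = 52.33989 mL
New rate:
70 mcg/min × 60 min/hr = 4200 mcg/hr
Rate = 4200 mcg/hr ÷ 432.0988 mcg/mL = 9.72 mL/hr
Time remaining = 52.33989 mL ÷ 9.72 mL/hr = 5.384762 hr

5.4 hours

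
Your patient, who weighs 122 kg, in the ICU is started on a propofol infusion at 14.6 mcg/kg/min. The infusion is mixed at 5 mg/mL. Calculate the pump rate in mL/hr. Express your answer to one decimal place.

Dose = 14.6 mcg/kg/min × 122 kg = 1781.2 mcg/min
1781.2 mcg/min × 60 min/hr = 106872 mcg/hr
Concentration = 5 mg/mL = 5000 mcg/mL
Rate = 106872 mcg/hr ÷ 5000 mcg/mL = 21.3744 mL/hr

21.4 mL/hr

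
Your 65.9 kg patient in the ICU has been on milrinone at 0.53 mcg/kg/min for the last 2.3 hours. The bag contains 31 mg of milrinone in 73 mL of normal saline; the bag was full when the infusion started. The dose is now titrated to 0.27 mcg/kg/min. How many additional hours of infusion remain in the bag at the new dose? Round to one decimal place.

Initial rate:
Dose = 0.53 mcg/kg/min × 65.9 kg = 34.927 mcg/min
34.927 mcg/min × 60 min/hr = 2095.62 mcg/hr
Concentration = 31 mg ÷ 73 mL = 0.4246575 mg/mL = 424.6575 mcg/mL
Rate = 2095.62 mcg/hr ÷ 424.6575 mcg/mL = 4.934847 mL/hr
Volume infused so far = 4.934847 mL/hr × 2.3 hr = 11.35015 mL
Volume remaining = 73 − 11.35015 = 61.64985 mL
New rate:
Dose = 0.27 mcg/kg/min × 65.9 kg = 17.793 mcg/min
17.793 mcg/min × 60 min/hr = 1067.58 mcg/hr
Rate = 1067.58 mcg/hr ÷ 424.6575 mcg/mL = 2.513979 mL/hr
Time remaining = 61.64985 mL ÷ 2.513979 mL/hr = 24.52282 hr

24.5 hours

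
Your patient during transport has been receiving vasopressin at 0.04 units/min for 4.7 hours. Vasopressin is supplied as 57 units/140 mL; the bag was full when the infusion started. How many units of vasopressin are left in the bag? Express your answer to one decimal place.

0.04 units/min × 60 min/hr = 2.4 units/hr
Concentration = 57 units ÷ 140 mL = 0.4071429 units/mL
Rate = 2.4 units/hr ÷ 0.4071429 units/mL = 5.894737 mL/hr
Volume infused = 5.894737 mL/hr × 4.7 hr = 27.70526 mL
Volume remaining = 140 − 27.70526 = 112.2947 mL
Drug remaining = 112.2947 mL × 0.4071429 units/mL = 45.72 units

45.7 units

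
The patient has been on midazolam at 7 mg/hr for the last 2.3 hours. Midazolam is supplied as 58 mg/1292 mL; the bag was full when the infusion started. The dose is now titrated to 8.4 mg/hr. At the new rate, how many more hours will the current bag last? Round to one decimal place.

Initial rate:
Concentration = 58 mg ÷ 1292 mL = 0.04489164 mg/mL
Rate = 7 mg/hr ÷ 0.04489164 mg/mL = 155.931 mL/hr
Volume infused so far = 155.931 mL/hr × 2.3 hr = 358.6414 mL
Volume remaining = 1292 − 358.6414 = 933.3586 mL
New rate:
Rate = 8.4 mg/hr ÷ 0.04489164 mg/mL = 187.1172 mL/hr
Time remaining = 933.3586 mL ÷ 187.1172 mL/hr = 4.988095 hr

5.0 hours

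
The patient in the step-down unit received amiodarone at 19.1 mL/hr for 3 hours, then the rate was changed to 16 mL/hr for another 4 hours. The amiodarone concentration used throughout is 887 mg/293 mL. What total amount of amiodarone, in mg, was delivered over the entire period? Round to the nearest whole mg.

367 mg

Concentration = 887 mg ÷ 293 mL = 3.027304 mg/mL
Stage 1: 19.1 mL/hr × 3 hr = 57.3 mL → 57.3 mL × 3.027304 mg/mL = 173.4645 mg
Stage 2: 16 mL/hr × 4 hr = 64 mL → 64 mL × 3.027304 mg/mL = 193.7474 mg
Total = 173.4645 + 193.7474 = 367.2119 mg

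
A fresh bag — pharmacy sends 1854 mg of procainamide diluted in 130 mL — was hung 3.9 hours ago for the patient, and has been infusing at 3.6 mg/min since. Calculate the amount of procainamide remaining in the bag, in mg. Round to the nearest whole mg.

3.6 mg/min × 60 min/hr = 216 mg/hr
Concentration = 1854 mg ÷ 130 mL = 14.26154 mg/mL
Rate = 216 mg/hr ÷ 14.26154 mg/mL = 15.14563 mL/hr
Volume infused = 15.14563 mL/hr × 3.9 hr = 59.06796 mL
Volume remaining = 130 − 59.06796 = 70.93204 mL
Drug remaining = 70.93204 mL × 14.26154 mg/mL = 1011.6 mg

1012 mg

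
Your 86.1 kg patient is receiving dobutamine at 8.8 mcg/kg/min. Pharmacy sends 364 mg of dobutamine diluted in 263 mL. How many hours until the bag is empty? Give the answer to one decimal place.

Dose = 8.8 mcg/kg/min × 86.1 kg = 757.68 mcg/min
757.68 mcg/min × 60 min/hr = 45460.8 mcg/hr
Concentration = 364 mg ÷ 263 mL = 1.38403 mg/mL = 1384.03 mcg/mL
Rate = 45460.8 mcg/hr ÷ 1384.03 mcg/mL = 32.84668 mL/hr
Duration = 263 mL ÷ 32.84668 mL/hr = 8.006898 hr

8.0 hours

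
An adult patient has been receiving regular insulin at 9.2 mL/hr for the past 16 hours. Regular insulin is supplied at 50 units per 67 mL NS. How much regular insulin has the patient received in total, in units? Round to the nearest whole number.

110 units

Concentration = 50 units ÷ 67 mL = 0.7462687 units/mL
Drug rate = 9.2 mL/hr × 0.7462687 units/mL = 6.865672 units/hr
Total = 6.865672 units/hr × 16 hr = 109.8507 units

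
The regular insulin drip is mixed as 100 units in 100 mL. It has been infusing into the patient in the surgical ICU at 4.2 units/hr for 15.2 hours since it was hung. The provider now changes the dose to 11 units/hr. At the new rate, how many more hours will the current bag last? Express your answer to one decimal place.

Initial rate:
Concentration = 100 units ÷ 100 mL = 1 units/mL
Rate = 4.2 units/hr ÷ 1 units/mL = 4.2 mL/hr
Volume infused so far = 4.2 mL/hr × 15.2 hr = 63.84 mL
Volume remaining = 100 − 63.84 = 36.16 mL
New rate:
Rate = 11 units/hr ÷ 1 units/mL = 11 mL/hr
Time remaining = 36.16 mL ÷ 11 mL/hr = 3.287273 hr

3.3 hours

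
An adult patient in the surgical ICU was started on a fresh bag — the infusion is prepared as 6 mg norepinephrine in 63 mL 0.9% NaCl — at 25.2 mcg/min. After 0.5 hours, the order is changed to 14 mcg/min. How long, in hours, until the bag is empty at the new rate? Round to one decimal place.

6.2 hours

Initial rate:
25.2 mcg/min × 60 min/hr = 1512 mcg/hr
Concentration = 6 mg ÷ 63 mL = 0.0952381 mg/mL = 95.2381 mcg/mL
Rate = 1512 mcg/hr ÷ 95.2381 mcg/mL = 15.876 mL/hr
Volume infused so far = 15.876 mL/hr × 0.5 hr = 7.938 mL
Volume remaining = 63 − 7.938 = 55.062 mL
New rate:
14 mcg/min × 60 min/hr = 840 mcg/hr
Rate = 840 mcg/hr ÷ 95.2381 mcg/mL = 8.82 mL/hr
Time remaining = 55.062 mL ÷ 8.82 mL/hr = 6.242857 hr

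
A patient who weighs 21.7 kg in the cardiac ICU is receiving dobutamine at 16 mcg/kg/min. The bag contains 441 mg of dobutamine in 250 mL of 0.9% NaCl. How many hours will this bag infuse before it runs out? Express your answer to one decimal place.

Dose = 16 mcg/kg/min × 21.7 kg = 347.2 mcg/min
347.2 mcg/min × 60 min/hr = 20832 mcg/hr
Concentration = 441 mg ÷ 250 mL = 1.764 mg/mL = 1764 mcg/mL
Rate = 20832 mcg/hr ÷ 1764 mcg/mL = 11.80952 mL/hr
Duration = 250 mL ÷ 11.80952 mL/hr = 21.16935 hr

21.2 hours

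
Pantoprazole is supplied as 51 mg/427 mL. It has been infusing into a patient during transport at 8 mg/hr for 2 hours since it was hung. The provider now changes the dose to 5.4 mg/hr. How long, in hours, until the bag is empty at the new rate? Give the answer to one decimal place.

6.5 hours

Initial rate:
Concentration = 51 mg ÷ 427 mL = 0.1194379 mg/mL
Rate = 8 mg/hr ÷ 0.1194379 mg/mL = 66.98039 mL/hr
Volume infused so far = 66.98039 mL/hr × 2 hr = 133.9608 mL
Volume remaining = 427 − 133.9608 = 293.0392 mL
New rate:
Rate = 5.4 mg/hr ÷ 0.1194379 mg/mL = 45.21176 mL/hr
Time remaining = 293.0392 mL ÷ 45.21176 mL/hr = 6.481481 hr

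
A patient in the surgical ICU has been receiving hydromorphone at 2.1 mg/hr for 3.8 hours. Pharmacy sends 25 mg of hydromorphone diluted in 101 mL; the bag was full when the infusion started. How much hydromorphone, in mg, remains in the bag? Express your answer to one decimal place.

17.0 mg

Concentration = 25 mg ÷ 101 mL = 0.2475248 mg/mL
Rate = 2.1 mg/hr ÷ 0.2475248 mg/mL = 8.484 mL/hr
Volume infused = 8.484 mL/hr × 3.8 hr = 32.2392 mL
Volume remaining = 101 − 32.2392 = 68.7608 mL
Drug remaining = 68.7608 mL × 0.2475248 mg/mL = 17.02 mg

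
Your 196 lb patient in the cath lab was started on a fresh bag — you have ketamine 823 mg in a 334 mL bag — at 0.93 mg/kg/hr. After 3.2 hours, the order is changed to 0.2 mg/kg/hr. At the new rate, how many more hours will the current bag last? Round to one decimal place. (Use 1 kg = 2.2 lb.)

31.3 hours

Initial rate:
Weight = 196 lb ÷ 2.2 lb/kg = 89.09091 kg
Dose = 0.93 mg/kg/hr × 89.09091 kg = 82.85455 mg/hr
Concentration = 823 mg ÷ 334 mL = 2.464072 mg/mL
Rate = 82.85455 mg/hr ÷ 2.464072 mg/mL = 33.62505 mL/hr
Volume infused so far = 33.62505 mL/hr × 3.2 hr = 107.6002 mL
Volume remaining = 334 − 107.6002 = 226.3998 mL
New rate:
Dose = 0.2 mg/kg/hr × 89.09091 kg = 17.81818 mg/hr
Rate = 17.81818 mg/hr ÷ 2.464072 mg/mL = 7.231194 mL/hr
Time remaining = 226.3998 mL ÷ 7.231194 mL/hr = 31.30878 hr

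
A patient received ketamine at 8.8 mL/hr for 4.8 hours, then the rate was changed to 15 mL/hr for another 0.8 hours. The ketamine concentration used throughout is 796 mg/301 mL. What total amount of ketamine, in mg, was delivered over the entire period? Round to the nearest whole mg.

143 mg

Concentration = 796 mg ÷ 301 mL = 2.644518 mg/mL
Stage 1: 8.8 mL/hr × 4.8 hr = 42.24 mL → 42.24 mL × 2.644518 mg/mL = 111.7045 mg
Stage 2: 15 mL/hr × 0.8 hr = 12 mL → 12 mL × 2.644518 mg/mL = 31.73422 mg
Total = 111.7045 + 31.73422 = 143.4387 mg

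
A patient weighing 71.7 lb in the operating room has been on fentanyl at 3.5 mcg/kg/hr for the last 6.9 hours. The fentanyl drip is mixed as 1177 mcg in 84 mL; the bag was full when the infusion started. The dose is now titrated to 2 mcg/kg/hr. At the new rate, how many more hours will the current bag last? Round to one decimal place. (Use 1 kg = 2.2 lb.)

Initial rate:
Weight = 71.7 lb ÷ 2.2 lb/kg = 32.59091 kg
Dose = 3.5 mcg/kg/hr × 32.59091 kg = 114.0682 mcg/hr
Concentration = 1177 mcg ÷ 84 mL = 14.0119 mcg/mL
Rate = 114.0682 mcg/hr ÷ 14.0119 mcg/mL = 8.140805 mL/hr
Volume infused so far = 8.140805 mL/hr × 6.9 hr = 56.17155 mL
Volume remaining = 84 − 56.17155 = 27.82845 mL
New rate:
Dose = 2 mcg/kg/hr × 32.59091 kg = 65.18182 mcg/hr
Rate = 65.18182 mcg/hr ÷ 14.0119 mcg/mL = 4.651888 mL/hr
Time remaining = 27.82845 mL ÷ 4.651888 mL/hr = 5.982183 hr

6.0 hours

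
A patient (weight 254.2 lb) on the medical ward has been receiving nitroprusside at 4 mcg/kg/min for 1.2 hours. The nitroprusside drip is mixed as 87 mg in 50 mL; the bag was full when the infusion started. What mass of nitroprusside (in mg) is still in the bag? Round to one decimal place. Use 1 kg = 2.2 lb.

53.7 mg

Weight = 254.2 lb ÷ 2.2 lb/kg = 115.5455 kg
Dose = 4 mcg/kg/min × 115.5455 kg = 462.1818 mcg/min
462.1818 mcg/min × 60 min/hr = 27730.91 mcg/hr
Concentration = 87 mg ÷ 50 mL = 1.74 mg/mL = 1740 mcg/mL
Rate = 27730.91 mcg/hr ÷ 1740 mcg/mL = 15.9373 mL/hr
Volume infused = 15.9373 mL/hr × 1.2 hr = 19.12476 mL
Volume remaining = 50 − 19.12476 = 30.87524 mL
Drug remaining = 30.87524 mL × 1740 mcg/mL = 53722.91 mcg = 53.72291 mg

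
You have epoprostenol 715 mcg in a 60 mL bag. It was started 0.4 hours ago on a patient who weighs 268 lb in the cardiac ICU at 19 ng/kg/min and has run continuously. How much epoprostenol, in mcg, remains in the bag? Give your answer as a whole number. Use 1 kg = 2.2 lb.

659 mcg

Weight = 268 lb ÷ 2.2 lb/kg = 121.8182 kg
Dose = 19 ng/kg/min × 121.8182 kg = 2314.545 ng/min
2314.545 ng/min × 60 min/hr = 138872.7 ng/hr
Concentration = 715 mcg ÷ 60 mL = 11.91667 mcg/mL = 11916.67 ng/mL
Rate = 138872.7 ng/hr ÷ 11916.67 ng/mL = 11.65366 mL/hr
Volume infused = 11.65366 mL/hr × 0.4 hr = 4.661462 mL
Volume remaining = 60 − 4.661462 = 55.33854 mL
Drug remaining = 55.33854 mL × 11916.67 ng/mL = 659450.9 ng = 659.4509 mcg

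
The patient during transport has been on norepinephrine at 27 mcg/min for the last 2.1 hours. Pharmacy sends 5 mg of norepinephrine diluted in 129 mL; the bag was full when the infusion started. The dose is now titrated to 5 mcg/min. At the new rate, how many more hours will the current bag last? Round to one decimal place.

Initial rate:
27 mcg/min × 60 min/hr = 1620 mcg/hr
Concentration = 5 mg ÷ 129 mL = 0.03875969 mg/mL = 38.75969 mcg/mL
Rate = 1620 mcg/hr ÷ 38.75969 mcg/mL = 41.796 mL/hr
Volume infused so far = 41.796 mL/hr × 2.1 hr = 87.7716 mL
Volume remaining = 129 − 87.7716 = 41.2284 mL
New rate:
5 mcg/min × 60 min/hr = 300 mcg/hr
Rate = 300 mcg/hr ÷ 38.75969 mcg/mL = 7.74 mL/hr
Time remaining = 41.2284 mL ÷ 7.74 mL/hr = 5.326667 hr

5.3 hours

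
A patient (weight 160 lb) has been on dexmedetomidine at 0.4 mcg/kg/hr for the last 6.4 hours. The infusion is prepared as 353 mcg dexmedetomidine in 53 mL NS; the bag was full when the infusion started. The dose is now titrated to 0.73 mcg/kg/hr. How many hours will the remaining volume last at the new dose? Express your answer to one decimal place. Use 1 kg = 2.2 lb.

Initial rate:
Weight = 160 lb ÷ 2.2 lb/kg = 72.72727 kg
Dose = 0.4 mcg/kg/hr × 72.72727 kg = 29.09091 mcg/hr
Concentration = 353 mcg ÷ 53 mL = 6.660377 mcg/mL
Rate = 29.09091 mcg/hr ÷ 6.660377 mcg/mL = 4.367757 mL/hr
Volume infused so far = 4.367757 mL/hr × 6.4 hr = 27.95364 mL
Volume remaining = 53 − 27.95364 = 25.04636 mL
New rate:
Dose = 0.73 mcg/kg/hr × 72.72727 kg = 53.09091 mcg/hr
Rate = 53.09091 mcg/hr ÷ 6.660377 mcg/mL = 7.971156 mL/hr
Time remaining = 25.04636 mL ÷ 7.971156 mL/hr = 3.142123 hr

3.1 hours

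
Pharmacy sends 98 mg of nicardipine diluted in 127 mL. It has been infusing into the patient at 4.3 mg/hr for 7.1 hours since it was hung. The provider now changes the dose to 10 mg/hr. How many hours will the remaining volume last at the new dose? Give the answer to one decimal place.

Initial rate:
Concentration = 98 mg ÷ 127 mL = 0.7716535 mg/mL
Rate = 4.3 mg/hr ÷ 0.7716535 mg/mL = 5.572449 mL/hr
Volume infused so far = 5.572449 mL/hr × 7.1 hr = 39.56439 mL
Volume remaining = 127 − 39.56439 = 87.43561 mL
New rate:
Rate = 10 mg/hr ÷ 0.7716535 mg/mL = 12.95918 mL/hr
Time remaining = 87.43561 mL ÷ 12.95918 mL/hr = 6.747 hr

6.7 hours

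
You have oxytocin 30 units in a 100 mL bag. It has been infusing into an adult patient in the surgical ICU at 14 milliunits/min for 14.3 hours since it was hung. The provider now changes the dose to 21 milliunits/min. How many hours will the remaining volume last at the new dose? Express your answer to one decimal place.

Initial rate:
14 milliunits/min × 60 min/hr = 840 milliunits/hr
Concentration = 30 units ÷ 100 mL = 0.3 units/mL = 300 milliunits/mL
Rate = 840 milliunits/hr ÷ 300 milliunits/mL = 2.8 mL/hr
Volume infused so far = 2.8 mL/hr × 14.3 hr = 40.04 mL
Volume remaining = 100 − 40.04 = 59.96 mL
New rate:
21 milliunits/min × 60 min/hr = 1260 milliunits/hr
Rate = 1260 milliunits/hr ÷ 300 milliunits/mL = 4.2 mL/hr
Time remaining = 59.96 mL ÷ 4.2 mL/hr = 14.27619 hr

14.3 hours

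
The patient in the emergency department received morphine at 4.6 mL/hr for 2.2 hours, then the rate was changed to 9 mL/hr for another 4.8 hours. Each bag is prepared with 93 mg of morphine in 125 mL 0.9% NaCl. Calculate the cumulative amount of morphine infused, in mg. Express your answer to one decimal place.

Concentration = 93 mg ÷ 125 mL = 0.744 mg/mL
Stage 1: 4.6 mL/hr × 2.2 hr = 10.12 mL → 10.12 mL × 0.744 mg/mL = 7.52928 mg
Stage 2: 9 mL/hr × 4.8 hr = 43.2 mL → 43.2 mL × 0.744 mg/mL = 32.1408 mg
Total = 7.52928 + 32.1408 = 39.67008 mg

39.7 mg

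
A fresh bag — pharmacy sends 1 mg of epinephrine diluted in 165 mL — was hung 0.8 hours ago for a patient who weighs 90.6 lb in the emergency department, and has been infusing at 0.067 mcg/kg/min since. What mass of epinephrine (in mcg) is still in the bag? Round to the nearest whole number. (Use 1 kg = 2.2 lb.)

868 mcg

Weight = 90.6 lb ÷ 2.2 lb/kg = 41.18182 kg
Dose = 0.067 mcg/kg/min × 41.18182 kg = 2.759182 mcg/min
2.759182 mcg/min × 60 min/hr = 165.5509 mcg/hr
Concentration = 1 mg ÷ 165 mL = 0.006060606 mg/mL = 6.060606 mcg/mL
Rate = 165.5509 mcg/hr ÷ 6.060606 mcg/mL = 27.3159 mL/hr
Volume infused = 27.3159 mL/hr × 0.8 hr = 21.85272 mL
Volume remaining = 165 − 21.85272 = 143.1473 mL
Drug remaining = 143.1473 mL × 6.060606 mcg/mL = 867.5593 mcg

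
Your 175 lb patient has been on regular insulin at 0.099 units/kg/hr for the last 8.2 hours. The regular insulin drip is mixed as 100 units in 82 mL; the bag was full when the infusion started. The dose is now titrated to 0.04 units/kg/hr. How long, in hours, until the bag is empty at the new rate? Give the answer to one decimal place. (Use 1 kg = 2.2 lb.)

11.1 hours

Initial rate:
Weight = 175 lb ÷ 2.2 lb/kg = 79.54545 kg
Dose = 0.099 units/kg/hr × 79.54545 kg = 7.875 units/hr
Concentration = 100 units ÷ 82 mL = 1.219512 units/mL
Rate = 7.875 units/hr ÷ 1.219512 units/mL = 6.4575 mL/hr
Volume infused so far = 6.4575 mL/hr × 8.2 hr = 52.9515 mL
Volume remaining = 82 − 52.9515 = 29.0485 mL
New rate:
Dose = 0.04 units/kg/hr × 79.54545 kg = 3.181818 units/hr
Rate = 3.181818 units/hr ÷ 1.219512 units/mL = 2.609091 mL/hr
Time remaining = 29.0485 mL ÷ 2.609091 mL/hr = 11.13357 hr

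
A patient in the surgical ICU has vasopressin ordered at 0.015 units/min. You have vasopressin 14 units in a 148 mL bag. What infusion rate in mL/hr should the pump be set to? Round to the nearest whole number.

0.015 units/min × 60 min/hr = 0.9 units/hr
Concentration = 14 units ÷ 148 mL = 0.09459459 units/mL
Rate = 0.9 units/hr ÷ 0.09459459 units/mL = 9.514286 mL/hr

10 mL/hr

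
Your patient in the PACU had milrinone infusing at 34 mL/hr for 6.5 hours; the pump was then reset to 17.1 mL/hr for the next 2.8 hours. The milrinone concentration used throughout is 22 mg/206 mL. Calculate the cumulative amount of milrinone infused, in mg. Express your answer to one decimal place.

Concentration = 22 mg ÷ 206 mL = 0.1067961 mg/mL
Stage 1: 34 mL/hr × 6.5 hr = 221 mL → 221 mL × 0.1067961 mg/mL = 23.60194 mg
Stage 2: 17.1 mL/hr × 2.8 hr = 47.88 mL → 47.88 mL × 0.1067961 mg/mL = 5.113398 mg
Total = 23.60194 + 5.113398 = 28.71534 mg

28.7 mg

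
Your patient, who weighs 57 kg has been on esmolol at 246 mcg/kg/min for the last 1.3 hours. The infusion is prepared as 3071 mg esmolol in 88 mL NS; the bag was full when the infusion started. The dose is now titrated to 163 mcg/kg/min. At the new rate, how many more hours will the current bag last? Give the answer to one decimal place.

3.5 hours

Initial rate:
Dose = 246 mcg/kg/min × 57 kg = 14022 mcg/min
14022 mcg/min × 60 min/hr = 841320 mcg/hr
Concentration = 3071 mg ÷ 88 mL = 34.89773 mg/mL = 34897.73 mcg/mL
Rate = 841320 mcg/hr ÷ 34897.73 mcg/mL = 24.10816 mL/hr
Volume infused so far = 24.10816 mL/hr × 1.3 hr = 31.34061 mL
Volume remaining = 88 − 31.34061 = 56.65939 mL
New rate:
Dose = 163 mcg/kg/min × 57 kg = 9291 mcg/min
9291 mcg/min × 60 min/hr = 557460 mcg/hr
Rate = 557460 mcg/hr ÷ 34897.73 mcg/mL = 15.97411 mL/hr
Time remaining = 56.65939 mL ÷ 15.97411 mL/hr = 3.546952 hr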